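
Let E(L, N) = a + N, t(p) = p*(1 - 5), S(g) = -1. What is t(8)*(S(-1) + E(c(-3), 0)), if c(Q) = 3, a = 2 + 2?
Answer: -96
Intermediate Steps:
a = 4
t(p) = -4*p (t(p) = p*(-4) = -4*p)
E(L, N) = 4 + N
t(8)*(S(-1) + E(c(-3), 0)) = (-4*8)*(-1 + (4 + 0)) = -32*(-1 + 4) = -32*3 = -96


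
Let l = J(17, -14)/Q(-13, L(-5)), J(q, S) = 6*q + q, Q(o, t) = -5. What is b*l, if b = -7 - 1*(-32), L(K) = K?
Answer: -595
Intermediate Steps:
J(q, S) = 7*q
l = -119/5 (l = (7*17)/(-5) = 119*(-⅕) = -119/5 ≈ -23.800)
b = 25 (b = -7 + 32 = 25)
b*l = 25*(-119/5) = -595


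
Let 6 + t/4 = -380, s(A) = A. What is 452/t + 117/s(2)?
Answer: 11234/193 ≈ 58.207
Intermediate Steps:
t = -1544 (t = -24 + 4*(-380) = -24 - 1520 = -1544)
452/t + 117/s(2) = 452/(-1544) + 117/2 = 452*(-1/1544) + 117*(½) = -113/386 + 117/2 = 11234/193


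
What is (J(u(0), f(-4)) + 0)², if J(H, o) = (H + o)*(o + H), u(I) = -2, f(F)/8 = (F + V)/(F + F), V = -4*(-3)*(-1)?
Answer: 38416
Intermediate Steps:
V = -12 (V = 12*(-1) = -12)
f(F) = 4*(-12 + F)/F (f(F) = 8*((F - 12)/(F + F)) = 8*((-12 + F)/((2*F))) = 8*((-12 + F)*(1/(2*F))) = 8*((-12 + F)/(2*F)) = 4*(-12 + F)/F)
J(H, o) = (H + o)² (J(H, o) = (H + o)*(H + o) = (H + o)²)
(J(u(0), f(-4)) + 0)² = ((-2 + (4 - 48/(-4)))² + 0)² = ((-2 + (4 - 48*(-¼)))² + 0)² = ((-2 + (4 + 12))² + 0)² = ((-2 + 16)² + 0)² = (14² + 0)² = (196 + 0)² = 196² = 38416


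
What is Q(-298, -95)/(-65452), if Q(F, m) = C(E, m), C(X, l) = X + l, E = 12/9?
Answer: 281/196356 ≈ 0.0014311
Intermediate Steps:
E = 4/3 (E = 12*(⅑) = 4/3 ≈ 1.3333)
Q(F, m) = 4/3 + m
Q(-298, -95)/(-65452) = (4/3 - 95)/(-65452) = -281/3*(-1/65452) = 281/196356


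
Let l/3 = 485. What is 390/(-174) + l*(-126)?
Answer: -5316635/29 ≈ -1.8333e+5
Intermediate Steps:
l = 1455 (l = 3*485 = 1455)
390/(-174) + l*(-126) = 390/(-174) + 1455*(-126) = 390*(-1/174) - 183330 = -65/29 - 183330 = -5316635/29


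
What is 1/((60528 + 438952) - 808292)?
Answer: -1/308812 ≈ -3.2382e-6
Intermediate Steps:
1/((60528 + 438952) - 808292) = 1/(499480 - 808292) = 1/(-308812) = -1/308812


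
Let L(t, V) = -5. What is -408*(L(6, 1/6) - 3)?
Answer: 3264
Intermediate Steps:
-408*(L(6, 1/6) - 3) = -408*(-5 - 3) = -408*(-8) = -204*(-16) = 3264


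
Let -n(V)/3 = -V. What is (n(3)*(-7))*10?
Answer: -630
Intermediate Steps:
n(V) = 3*V (n(V) = -(-3)*V = 3*V)
(n(3)*(-7))*10 = ((3*3)*(-7))*10 = (9*(-7))*10 = -63*10 = -630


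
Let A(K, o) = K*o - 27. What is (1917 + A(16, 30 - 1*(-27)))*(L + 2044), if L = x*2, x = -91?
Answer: 5217324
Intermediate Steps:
A(K, o) = -27 + K*o
L = -182 (L = -91*2 = -182)
(1917 + A(16, 30 - 1*(-27)))*(L + 2044) = (1917 + (-27 + 16*(30 - 1*(-27))))*(-182 + 2044) = (1917 + (-27 + 16*(30 + 27)))*1862 = (1917 + (-27 + 16*57))*1862 = (1917 + (-27 + 912))*1862 = (1917 + 885)*1862 = 2802*1862 = 5217324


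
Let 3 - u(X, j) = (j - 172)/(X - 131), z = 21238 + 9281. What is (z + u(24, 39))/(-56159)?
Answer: -3265721/6009013 ≈ -0.54347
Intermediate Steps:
z = 30519
u(X, j) = 3 - (-172 + j)/(-131 + X) (u(X, j) = 3 - (j - 172)/(X - 131) = 3 - (-172 + j)/(-131 + X))
(z + u(24, 39))/(-56159) = (30519 + (-221 - 1*39 + 3*24)/(-131 + 24))/(-56159) = (30519 + (-221 - 39 + 72)/(-107))*(-1/56159) = (30519 - 1/107*(-188))*(-1/56159) = (30519 + 188/107)*(-1/56159) = (3265721/107)*(-1/56159) = -3265721/6009013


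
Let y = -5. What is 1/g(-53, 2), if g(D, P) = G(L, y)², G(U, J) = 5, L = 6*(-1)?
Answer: 1/25 ≈ 0.040000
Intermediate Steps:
L = -6
g(D, P) = 25 (g(D, P) = 5² = 25)
1/g(-53, 2) = 1/25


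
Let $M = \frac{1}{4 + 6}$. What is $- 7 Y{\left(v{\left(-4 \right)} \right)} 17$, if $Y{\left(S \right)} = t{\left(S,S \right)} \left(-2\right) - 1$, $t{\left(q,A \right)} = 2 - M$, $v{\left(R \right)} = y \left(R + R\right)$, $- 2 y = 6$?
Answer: $\frac{2856}{5} \approx 571.2$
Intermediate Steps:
$y = -3$ ($y = \left(- \frac{1}{2}\right) 6 = -3$)
$M = \frac{1}{10} \approx 0.1$
$v{\left(R \right)} = - 6 R$ ($v{\left(R \right)} = - 3 \left(R + R\right) = - 3 \cdot 2 R = - 6 R$)
$t{\left(q,A \right)} = \frac{19}{10}$ ($t{\left(q,A \right)} = 2 - \frac{1}{10} = \frac{19}{10}$)
$Y{\left(S \right)} = - \frac{24}{5}$ ($Y{\left(S \right)} = \frac{19}{10} \left(-2\right) - 1 = - \frac{19}{5} - 1 = - \frac{24}{5}$)
$- 7 Y{\left(v{\left(-4 \right)} \right)} 17 = \left(-7\right) \left(- \frac{24}{5}\right) 17 = \frac{168}{5} \cdot 17 = \frac{2856}{5}$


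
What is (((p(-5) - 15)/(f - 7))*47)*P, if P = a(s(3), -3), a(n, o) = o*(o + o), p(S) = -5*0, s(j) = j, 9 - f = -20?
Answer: -6345/11 ≈ -576.82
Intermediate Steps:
f = 29 (f = 9 - 1*(-20) = 9 + 20 = 29)
p(S) = 0
a(n, o) = 2*o² (a(n, o) = o*(2*o) = 2*o²)
P = 18 (P = 2*(-3)² = 2*9 = 18)
(((p(-5) - 15)/(f - 7))*47)*P = (((0 - 15)/(29 - 7))*47)*18 = (-15/22*47)*18 = (-15*1/22*47)*18 = -15/22*47*18 = -705/22*18 = -6345/11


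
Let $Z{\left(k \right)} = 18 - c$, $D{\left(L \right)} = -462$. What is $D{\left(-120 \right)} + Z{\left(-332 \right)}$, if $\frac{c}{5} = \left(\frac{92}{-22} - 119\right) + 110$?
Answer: $- \frac{4159}{11} \approx -378.09$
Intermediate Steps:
$c = - \frac{725}{11}$ ($c = 5 \left(\left(\frac{92}{-22} - 119\right) + 110\right) = 5 \left(\left(92 \left(- \frac{1}{22}\right) - 119\right) + 110\right) = 5 \left(\left(- \frac{46}{11} - 119\right) + 110\right) = 5 \left(- \frac{1355}{11} + 110\right) = 5 \left(- \frac{145}{11}\right) = - \frac{725}{11} \approx -65.909$)
$Z{\left(k \right)} = \frac{923}{11}$ ($Z{\left(k \right)} = 18 - - \frac{725}{11} = 18 + \frac{725}{11} = \frac{923}{11}$)
$D{\left(-120 \right)} + Z{\left(-332 \right)} = -462 + \frac{923}{11} = - \frac{4159}{11}$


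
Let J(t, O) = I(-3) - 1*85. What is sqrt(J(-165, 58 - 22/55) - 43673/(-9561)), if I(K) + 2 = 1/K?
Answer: I*sqrt(7565820081)/9561 ≈ 9.0975*I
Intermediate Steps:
I(K) = -2 + 1/K
J(t, O) = -262/3 (J(t, O) = (-2 + 1/(-3)) - 1*85 = (-2 - 1/3) - 85 = -7/3 - 85 = -262/3)
sqrt(J(-165, 58 - 22/55) - 43673/(-9561)) = sqrt(-262/3 - 43673/(-9561)) = sqrt(-262/3 - 43673*(-1/9561)) = sqrt(-262/3 + 43673/9561) = sqrt(-791321/9561) = I*sqrt(7565820081)/9561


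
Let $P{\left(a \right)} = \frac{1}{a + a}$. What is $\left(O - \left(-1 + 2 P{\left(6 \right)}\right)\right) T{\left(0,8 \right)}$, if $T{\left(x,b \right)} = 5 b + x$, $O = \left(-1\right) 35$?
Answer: $- \frac{4100}{3} \approx -1366.7$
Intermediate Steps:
$P{\left(a \right)} = \frac{1}{2 a}$
$O = -35$
$T{\left(x,b \right)} = x + 5 b$
$\left(O - \left(-1 + 2 P{\left(6 \right)}\right)\right) T{\left(0,8 \right)} = \left(-35 + \left(- 2 \frac{1}{2 \cdot 6} + 1\right)\right) \left(0 + 5 \cdot 8\right) = \left(-35 + \left(- 2 \cdot \frac{1}{2} \cdot \frac{1}{6} + 1\right)\right) \left(0 + 40\right) = \left(-35 + \left(\left(-2\right) \frac{1}{12} + 1\right)\right) 40 = \left(-35 + \left(- \frac{1}{6} + 1\right)\right) 40 = \left(-35 + \frac{5}{6}\right) 40 = \left(- \frac{205}{6}\right) 40 = - \frac{4100}{3}$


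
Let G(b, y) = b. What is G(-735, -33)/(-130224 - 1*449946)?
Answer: 49/38678 ≈ 0.0012669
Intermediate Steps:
G(-735, -33)/(-130224 - 1*449946) = -735/(-130224 - 1*449946) = -735/(-130224 - 449946) = -735/(-580170) = -735*(-1/580170) = 49/38678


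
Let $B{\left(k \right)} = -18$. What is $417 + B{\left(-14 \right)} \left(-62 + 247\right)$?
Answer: $-2913$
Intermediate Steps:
$417 + B{\left(-14 \right)} \left(-62 + 247\right) = 417 - 18 \left(-62 + 247\right) = 417 - 3330 = -2913$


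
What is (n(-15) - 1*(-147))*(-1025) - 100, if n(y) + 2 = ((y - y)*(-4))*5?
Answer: -148725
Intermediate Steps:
n(y) = -2 (n(y) = -2 + ((y - y)*(-4))*5 = -2 + (0*(-4))*5 = -2 + 0*5 = -2 + 0 = -2)
(n(-15) - 1*(-147))*(-1025) - 100 = (-2 - 1*(-147))*(-1025) - 100 = (-2 + 147)*(-1025) - 100 = 145*(-1025) - 100 = -148625 - 100 = -148725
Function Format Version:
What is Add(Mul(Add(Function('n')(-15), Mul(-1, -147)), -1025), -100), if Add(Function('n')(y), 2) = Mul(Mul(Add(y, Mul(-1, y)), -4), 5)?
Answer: -148725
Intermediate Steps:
Function('n')(y) = -2 (Function('n')(y) = Add(-2, Mul(Mul(Add(y, Mul(-1, y)), -4), 5)) = Add(-2, Mul(Mul(0, -4), 5)) = Add(-2, Mul(0, 5)) = Add(-2, 0) = -2)
Add(Mul(Add(Function('n')(-15), Mul(-1, -147)), -1025), -100) = Add(Mul(Add(-2, Mul(-1, -147)), -1025), -100) = Add(Mul(Add(-2, 147), -1025), -100) = Add(Mul(145, -1025), -100) = Add(-148625, -100) = -148725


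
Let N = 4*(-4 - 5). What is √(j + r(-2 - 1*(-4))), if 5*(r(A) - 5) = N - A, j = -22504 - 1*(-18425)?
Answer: 2*I*√25510/5 ≈ 63.887*I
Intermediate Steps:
N = -36 (N = 4*(-9) = -36)
j = -4079 (j = -22504 + 18425 = -4079)
r(A) = -11/5 - A/5 (r(A) = 5 + (-36 - A)/5 = 5 + (-36/5 - A/5) = -11/5 - A/5)
√(j + r(-2 - 1*(-4))) = √(-4079 + (-11/5 - (-2 - 1*(-4))/5)) = √(-4079 + (-11/5 - (-2 + 4)/5)) = √(-4079 + (-11/5 - ⅕*2)) = √(-4079 + (-11/5 - ⅖)) = √(-4079 - 13/5) = √(-20408/5) = 2*I*√25510/5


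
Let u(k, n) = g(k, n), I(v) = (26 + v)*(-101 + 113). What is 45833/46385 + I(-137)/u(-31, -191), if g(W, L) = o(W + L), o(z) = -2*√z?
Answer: 45833/46385 - 3*I*√222 ≈ 0.9881 - 44.699*I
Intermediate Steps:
I(v) = 312 + 12*v (I(v) = (26 + v)*12 = 312 + 12*v)
g(W, L) = -2*√(L + W) (g(W, L) = -2*√(W + L) = -2*√(L + W))
u(k, n) = -2*√(k + n) (u(k, n) = -2*√(n + k) = -2*√(k + n))
45833/46385 + I(-137)/u(-31, -191) = 45833/46385 + (312 + 12*(-137))/((-2*√(-31 - 191))) = 45833*(1/46385) + (312 - 1644)/((-2*I*√222)) = 45833/46385 - 1332*I*√222/444 = 45833/46385 - 3*I*√222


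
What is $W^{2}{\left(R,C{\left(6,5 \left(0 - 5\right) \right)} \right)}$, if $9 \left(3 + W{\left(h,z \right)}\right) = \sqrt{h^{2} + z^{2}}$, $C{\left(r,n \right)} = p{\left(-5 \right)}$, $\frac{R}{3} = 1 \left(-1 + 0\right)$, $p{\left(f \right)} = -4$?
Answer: $\frac{484}{81} \approx 5.9753$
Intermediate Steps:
$R = -3$ ($R = 3 \cdot 1 \left(-1 + 0\right) = 3 \cdot 1 \left(-1\right) = 3 \left(-1\right) = -3$)
$C{\left(r,n \right)} = -4$
$W{\left(h,z \right)} = -3 + \frac{\sqrt{h^{2} + z^{2}}}{9}$
$W^{2}{\left(R,C{\left(6,5 \left(0 - 5\right) \right)} \right)} = \left(-3 + \frac{\sqrt{\left(-3\right)^{2} + \left(-4\right)^{2}}}{9}\right)^{2} = \left(-3 + \frac{\sqrt{9 + 16}}{9}\right)^{2} = \left(-3 + \frac{\sqrt{25}}{9}\right)^{2} = \left(-3 + \frac{1}{9} \cdot 5\right)^{2} = \left(-3 + \frac{5}{9}\right)^{2} = \left(- \frac{22}{9}\right)^{2} = \frac{484}{81}$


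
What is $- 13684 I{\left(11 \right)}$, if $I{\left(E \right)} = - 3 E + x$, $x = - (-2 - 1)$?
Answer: $410520$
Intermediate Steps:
$x = 3$ ($x = \left(-1\right) \left(-3\right) = 3$)
$I{\left(E \right)} = 3 - 3 E$ ($I{\left(E \right)} = - 3 E + 3 = 3 - 3 E$)
$- 13684 I{\left(11 \right)} = - 13684 \left(3 - 33\right) = \left(-13684\right) \left(-30\right) = 410520$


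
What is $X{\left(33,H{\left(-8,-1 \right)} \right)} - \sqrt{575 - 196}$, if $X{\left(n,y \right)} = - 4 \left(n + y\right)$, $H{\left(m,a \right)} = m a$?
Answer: $-164 - \sqrt{379} \approx -183.47$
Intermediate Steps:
$H{\left(m,a \right)} = a m$
$X{\left(n,y \right)} = - 4 n - 4 y$
$X{\left(33,H{\left(-8,-1 \right)} \right)} - \sqrt{575 - 196} = \left(\left(-4\right) 33 - 4 \left(\left(-1\right) \left(-8\right)\right)\right) - \sqrt{575 - 196} = \left(-132 - 32\right) - \sqrt{379} = -164 - \sqrt{379}$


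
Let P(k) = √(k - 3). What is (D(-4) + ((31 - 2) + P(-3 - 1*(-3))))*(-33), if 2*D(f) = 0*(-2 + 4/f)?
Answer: -957 - 33*I*√3 ≈ -957.0 - 57.158*I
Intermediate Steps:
P(k) = √(-3 + k)
D(f) = 0 (D(f) = (0*(-2 + 4/f))/2 = (½)*0 = 0)
(D(-4) + ((31 - 2) + P(-3 - 1*(-3))))*(-33) = (0 + ((31 - 2) + √(-3 + (-3 - 1*(-3)))))*(-33) = (0 + (29 + √(-3 + (-3 + 3))))*(-33) = (0 + (29 + √(-3 + 0)))*(-33) = (0 + (29 + √(-3)))*(-33) = (0 + (29 + I*√3))*(-33) = (29 + I*√3)*(-33) = -957 - 33*I*√3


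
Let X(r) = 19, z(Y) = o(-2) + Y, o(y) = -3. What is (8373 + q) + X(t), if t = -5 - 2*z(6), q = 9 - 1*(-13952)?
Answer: 22353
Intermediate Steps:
q = 13961 (q = 9 + 13952 = 13961)
z(Y) = -3 + Y
t = -11 (t = -5 - 2*(-3 + 6) = -5 - 2*3 = -5 - 6 = -11)
(8373 + q) + X(t) = (8373 + 13961) + 19 = 22334 + 19 = 22353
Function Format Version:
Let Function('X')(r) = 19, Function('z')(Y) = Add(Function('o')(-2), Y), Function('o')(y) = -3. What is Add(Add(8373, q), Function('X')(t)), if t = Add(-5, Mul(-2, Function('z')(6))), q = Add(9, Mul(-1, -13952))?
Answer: 22353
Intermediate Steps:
q = 13961 (q = Add(9, 13952) = 13961)
Function('z')(Y) = Add(-3, Y)
t = -11 (t = Add(-5, Mul(-2, Add(-3, 6))) = Add(-5, Mul(-2, 3)) = Add(-5, -6) = -11)
Add(Add(8373, q), Function('X')(t)) = Add(Add(8373, 13961), 19) = Add(22334, 19) = 22353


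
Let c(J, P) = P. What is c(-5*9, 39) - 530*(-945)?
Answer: 500889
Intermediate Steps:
c(-5*9, 39) - 530*(-945) = 39 - 530*(-945) = 39 + 500850 = 500889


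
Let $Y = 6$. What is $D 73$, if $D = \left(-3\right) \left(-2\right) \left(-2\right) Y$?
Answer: $-5256$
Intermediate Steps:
$D = -72$ ($D = \left(-3\right) \left(-2\right) \left(-2\right) 6 = 6 \left(-2\right) 6 = \left(-12\right) 6 = -72$)
$D 73 = \left(-72\right) 73 = -5256$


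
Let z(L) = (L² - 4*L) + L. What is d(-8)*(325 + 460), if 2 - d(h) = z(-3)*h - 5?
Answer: 118535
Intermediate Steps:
z(L) = L² - 3*L
d(h) = 7 - 18*h (d(h) = 2 - ((-3*(-3 - 3))*h - 5) = 2 - ((-3*(-6))*h - 5) = 2 - (18*h - 5) = 2 - (-5 + 18*h) = 2 + (5 - 18*h) = 7 - 18*h)
d(-8)*(325 + 460) = (7 - 18*(-8))*(325 + 460) = (7 + 144)*785 = 151*785 = 118535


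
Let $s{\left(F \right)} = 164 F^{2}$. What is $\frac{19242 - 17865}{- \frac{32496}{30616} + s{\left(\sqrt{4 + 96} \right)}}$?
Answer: $\frac{5269779}{62758738} \approx 0.083969$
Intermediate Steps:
$\frac{19242 - 17865}{- \frac{32496}{30616} + s{\left(\sqrt{4 + 96} \right)}} = \frac{19242 - 17865}{- \frac{32496}{30616} + 164 \left(\sqrt{4 + 96}\right)^{2}} = \frac{1377}{\left(-32496\right) \frac{1}{30616} + 164 \left(\sqrt{100}\right)^{2}} = \frac{1377}{- \frac{4062}{3827} + 164 \cdot 10^{2}} = \frac{1377}{- \frac{4062}{3827} + 164 \cdot 100} = \frac{1377}{- \frac{4062}{3827} + 16400} = \frac{1377}{\frac{62758738}{3827}} = 1377 \cdot \frac{3827}{62758738} = \frac{5269779}{62758738}$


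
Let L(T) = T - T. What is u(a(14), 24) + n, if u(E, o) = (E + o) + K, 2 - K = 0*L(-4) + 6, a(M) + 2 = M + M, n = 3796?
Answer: 3842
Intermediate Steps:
L(T) = 0
a(M) = -2 + 2*M (a(M) = -2 + (M + M) = -2 + 2*M)
K = -4 (K = 2 - (0*0 + 6) = 2 - (0 + 6) = 2 - 1*6 = 2 - 6 = -4)
u(E, o) = -4 + E + o (u(E, o) = (E + o) - 4 = -4 + E + o)
u(a(14), 24) + n = (-4 + (-2 + 2*14) + 24) + 3796 = (-4 + (-2 + 28) + 24) + 3796 = (-4 + 26 + 24) + 3796 = 46 + 3796 = 3842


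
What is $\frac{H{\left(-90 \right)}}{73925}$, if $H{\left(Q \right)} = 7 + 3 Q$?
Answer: $- \frac{263}{73925} \approx -0.0035577$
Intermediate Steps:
$\frac{H{\left(-90 \right)}}{73925} = \frac{7 + 3 \left(-90\right)}{73925} = \left(7 - 270\right) \frac{1}{73925} = \left(-263\right) \frac{1}{73925} = - \frac{263}{73925}$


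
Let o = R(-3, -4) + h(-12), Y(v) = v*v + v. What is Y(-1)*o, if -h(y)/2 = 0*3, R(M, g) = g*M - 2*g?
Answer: 0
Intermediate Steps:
R(M, g) = -2*g + M*g (R(M, g) = M*g - 2*g = -2*g + M*g)
Y(v) = v + v² (Y(v) = v² + v = v + v²)
h(y) = 0 (h(y) = -0*3 = -2*0 = 0)
o = 20 (o = -4*(-2 - 3) + 0 = -4*(-5) + 0 = 20 + 0 = 20)
Y(-1)*o = -(1 - 1)*20 = -1*0*20 = 0*20 = 0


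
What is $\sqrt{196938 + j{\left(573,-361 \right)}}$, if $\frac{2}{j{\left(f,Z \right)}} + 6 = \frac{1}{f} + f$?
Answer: $\frac{\sqrt{5196938467952766}}{162446} \approx 443.78$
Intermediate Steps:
$j{\left(f,Z \right)} = \frac{2}{-6 + f + \frac{1}{f}}$ ($j{\left(f,Z \right)} = \frac{2}{-6 + \left(\frac{1}{f} + f\right)} = \frac{2}{-6 + \left(f + \frac{1}{f}\right)} = \frac{2}{-6 + f + \frac{1}{f}}$)
$\sqrt{196938 + j{\left(573,-361 \right)}} = \sqrt{196938 + 2 \cdot 573 \frac{1}{1 + 573^{2} - 3438}} = \sqrt{196938 + 2 \cdot 573 \frac{1}{1 + 328329 - 3438}} = \sqrt{196938 + 2 \cdot 573 \cdot \frac{1}{324892}} = \sqrt{196938 + \frac{573}{162446}} = \sqrt{\frac{31991790921}{162446}} = \frac{\sqrt{5196938467952766}}{162446}$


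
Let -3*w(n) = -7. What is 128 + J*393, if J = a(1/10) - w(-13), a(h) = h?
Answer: -7497/10 ≈ -749.70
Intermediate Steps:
w(n) = 7/3 (w(n) = -⅓*(-7) = 7/3)
J = -67/30 (J = 1/10 - 1*7/3 = 1*(⅒) - 7/3 = ⅒ - 7/3 = -67/30 ≈ -2.2333)
128 + J*393 = 128 - 67/30*393 = 128 - 8777/10 = -7497/10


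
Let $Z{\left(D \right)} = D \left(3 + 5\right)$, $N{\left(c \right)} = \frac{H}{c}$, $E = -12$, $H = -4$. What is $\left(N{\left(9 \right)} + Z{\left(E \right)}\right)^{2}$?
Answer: $\frac{753424}{81} \approx 9301.5$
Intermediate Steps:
$N{\left(c \right)} = - \frac{4}{c}$
$Z{\left(D \right)} = 8 D$ ($Z{\left(D \right)} = D 8 = 8 D$)
$\left(N{\left(9 \right)} + Z{\left(E \right)}\right)^{2} = \left(- \frac{4}{9} + 8 \left(-12\right)\right)^{2} = \left(\left(-4\right) \frac{1}{9} - 96\right)^{2} = \left(- \frac{4}{9} - 96\right)^{2} = \left(- \frac{868}{9}\right)^{2} = \frac{753424}{81}$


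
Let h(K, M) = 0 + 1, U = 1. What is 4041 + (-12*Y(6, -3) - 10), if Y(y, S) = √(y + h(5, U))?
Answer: 4031 - 12*√7 ≈ 3999.3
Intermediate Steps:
h(K, M) = 1
Y(y, S) = √(1 + y) (Y(y, S) = √(y + 1) = √(1 + y))
4041 + (-12*Y(6, -3) - 10) = 4041 + (-12*√(1 + 6) - 10) = 4041 + (-12*√7 - 10) = 4041 + (-10 - 12*√7) = 4031 - 12*√7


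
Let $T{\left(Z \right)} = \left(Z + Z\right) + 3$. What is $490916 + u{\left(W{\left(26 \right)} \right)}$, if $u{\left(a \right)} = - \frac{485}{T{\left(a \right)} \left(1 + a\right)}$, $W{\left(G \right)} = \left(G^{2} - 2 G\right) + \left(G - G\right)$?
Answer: $\frac{76766989403}{156375} \approx 4.9092 \cdot 10^{5}$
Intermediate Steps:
$T{\left(Z \right)} = 3 + 2 Z$ ($T{\left(Z \right)} = 2 Z + 3 = 3 + 2 Z$)
$W{\left(G \right)} = G^{2} - 2 G$ ($W{\left(G \right)} = \left(G^{2} - 2 G\right) + 0 = G^{2} - 2 G$)
$u{\left(a \right)} = - \frac{485}{\left(1 + a\right) \left(3 + 2 a\right)}$ ($u{\left(a \right)} = - \frac{485}{\left(3 + 2 a\right) \left(1 + a\right)} = - \frac{485}{\left(1 + a\right) \left(3 + 2 a\right)}$)
$490916 + u{\left(W{\left(26 \right)} \right)} = 490916 - \frac{485}{\left(1 + 26 \left(-2 + 26\right)\right) \left(3 + 2 \cdot 26 \left(-2 + 26\right)\right)} = 490916 - \frac{485}{\left(1 + 26 \cdot 24\right) \left(3 + 2 \cdot 26 \cdot 24\right)} = 490916 - \frac{485}{\left(1 + 624\right) \left(3 + 2 \cdot 624\right)} = 490916 - \frac{485}{625 \left(3 + 1248\right)} = 490916 - \frac{97}{125 \cdot 1251} = 490916 - \frac{97}{125} \cdot \frac{1}{1251} = 490916 - \frac{97}{156375} = \frac{76766989403}{156375}$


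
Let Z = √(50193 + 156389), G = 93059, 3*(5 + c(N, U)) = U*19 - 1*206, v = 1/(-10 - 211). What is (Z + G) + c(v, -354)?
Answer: 272230/3 + √206582 ≈ 91198.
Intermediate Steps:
v = -1/221 (v = 1/(-221) = -1/221 ≈ -0.0045249)
c(N, U) = -221/3 + 19*U/3 (c(N, U) = -5 + (U*19 - 1*206)/3 = -5 + (19*U - 206)/3 = -5 + (-206 + 19*U)/3 = -5 + (-206/3 + 19*U/3) = -221/3 + 19*U/3)
Z = √206582 ≈ 454.51
(Z + G) + c(v, -354) = (√206582 + 93059) + (-221/3 + (19/3)*(-354)) = (93059 + √206582) + (-221/3 - 2242) = (93059 + √206582) - 6947/3 = 272230/3 + √206582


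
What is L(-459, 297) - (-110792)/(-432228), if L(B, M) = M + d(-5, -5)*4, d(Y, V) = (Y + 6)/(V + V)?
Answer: 160110041/540285 ≈ 296.34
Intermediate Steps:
d(Y, V) = (6 + Y)/(2*V) (d(Y, V) = (6 + Y)/((2*V)) = (6 + Y)*(1/(2*V)) = (6 + Y)/(2*V))
L(B, M) = -⅖ + M (L(B, M) = M + ((½)*(6 - 5)/(-5))*4 = M + ((½)*(-⅕)*1)*4 = M - ⅒*4 = M - ⅖ = -⅖ + M)
L(-459, 297) - (-110792)/(-432228) = (-⅖ + 297) - (-110792)/(-432228) = 1483/5 - (-110792)*(-1)/432228 = 1483/5 - 1*27698/108057 = 1483/5 - 27698/108057 = 160110041/540285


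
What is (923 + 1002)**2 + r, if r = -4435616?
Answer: -729991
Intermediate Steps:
(923 + 1002)**2 + r = (923 + 1002)**2 - 4435616 = 1925**2 - 4435616 = 3705625 - 4435616 = -729991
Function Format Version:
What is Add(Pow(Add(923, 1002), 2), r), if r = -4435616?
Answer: -729991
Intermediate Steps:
Add(Pow(Add(923, 1002), 2), r) = Add(Pow(Add(923, 1002), 2), -4435616) = Add(Pow(1925, 2), -4435616) = Add(3705625, -4435616) = -729991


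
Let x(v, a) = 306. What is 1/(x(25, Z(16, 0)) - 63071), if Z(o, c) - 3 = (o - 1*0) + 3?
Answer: -1/62765 ≈ -1.5932e-5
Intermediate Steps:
Z(o, c) = 6 + o (Z(o, c) = 3 + ((o - 1*0) + 3) = 3 + ((o + 0) + 3) = 3 + (o + 3) = 3 + (3 + o) = 6 + o)
1/(x(25, Z(16, 0)) - 63071) = 1/(306 - 63071) = 1/(-62765) = -1/62765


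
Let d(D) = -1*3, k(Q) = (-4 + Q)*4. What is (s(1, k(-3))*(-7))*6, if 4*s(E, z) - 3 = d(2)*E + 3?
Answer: -63/2 ≈ -31.500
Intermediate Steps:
k(Q) = -16 + 4*Q
d(D) = -3
s(E, z) = 3/2 - 3*E/4 (s(E, z) = ¾ + (-3*E + 3)/4 = ¾ + (3 - 3*E)/4 = ¾ + (¾ - 3*E/4) = 3/2 - 3*E/4)
(s(1, k(-3))*(-7))*6 = ((3/2 - ¾*1)*(-7))*6 = ((3/2 - ¾)*(-7))*6 = ((¾)*(-7))*6 = -21/4*6 = -63/2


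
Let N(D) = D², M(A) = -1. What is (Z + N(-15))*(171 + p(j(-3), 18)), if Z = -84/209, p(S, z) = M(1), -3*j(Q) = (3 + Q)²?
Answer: 7979970/209 ≈ 38182.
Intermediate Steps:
j(Q) = -(3 + Q)²/3
p(S, z) = -1
Z = -84/209 (Z = -84*1/209 = -84/209 ≈ -0.40191)
(Z + N(-15))*(171 + p(j(-3), 18)) = (-84/209 + (-15)²)*(171 - 1) = (-84/209 + 225)*170 = (46941/209)*170 = 7979970/209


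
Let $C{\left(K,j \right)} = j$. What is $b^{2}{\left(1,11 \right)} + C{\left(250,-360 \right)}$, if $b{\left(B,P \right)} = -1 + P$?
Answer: $-260$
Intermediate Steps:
$b^{2}{\left(1,11 \right)} + C{\left(250,-360 \right)} = \left(-1 + 11\right)^{2} - 360 = 10^{2} - 360 = 100 - 360 = -260$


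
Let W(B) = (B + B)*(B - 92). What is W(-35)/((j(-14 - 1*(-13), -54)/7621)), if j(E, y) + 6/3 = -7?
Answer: -67750690/9 ≈ -7.5279e+6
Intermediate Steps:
j(E, y) = -9 (j(E, y) = -2 - 7 = -9)
W(B) = 2*B*(-92 + B) (W(B) = (2*B)*(-92 + B) = 2*B*(-92 + B))
W(-35)/((j(-14 - 1*(-13), -54)/7621)) = (2*(-35)*(-92 - 35))/((-9/7621)) = (2*(-35)*(-127))/((-9*1/7621)) = 8890/(-9/7621) = 8890*(-7621/9) = -67750690/9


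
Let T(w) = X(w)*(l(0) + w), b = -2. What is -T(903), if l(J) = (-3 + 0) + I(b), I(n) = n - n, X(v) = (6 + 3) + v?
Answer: -820800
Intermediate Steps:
X(v) = 9 + v
I(n) = 0
l(J) = -3 (l(J) = (-3 + 0) + 0 = -3 + 0 = -3)
T(w) = (-3 + w)*(9 + w) (T(w) = (9 + w)*(-3 + w) = (-3 + w)*(9 + w))
-T(903) = -(-3 + 903)*(9 + 903) = -900*912 = -1*820800 = -820800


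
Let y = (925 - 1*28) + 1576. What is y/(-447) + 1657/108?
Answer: 157865/16092 ≈ 9.8102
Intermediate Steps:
y = 2473 (y = (925 - 28) + 1576 = 897 + 1576 = 2473)
y/(-447) + 1657/108 = 2473/(-447) + 1657/108 = 2473*(-1/447) + 1657*(1/108) = -2473/447 + 1657/108 = 157865/16092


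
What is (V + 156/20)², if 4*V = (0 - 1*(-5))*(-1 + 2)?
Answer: 32761/400 ≈ 81.902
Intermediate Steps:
V = 5/4 (V = ((0 - 1*(-5))*(-1 + 2))/4 = ((0 + 5)*1)/4 = (5*1)/4 = (¼)*5 = 5/4 ≈ 1.2500)
(V + 156/20)² = (5/4 + 156/20)² = (5/4 + 156*(1/20))² = (5/4 + 39/5)² = (181/20)² = 32761/400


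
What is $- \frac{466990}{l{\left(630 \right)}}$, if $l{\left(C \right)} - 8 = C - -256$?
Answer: $- \frac{233495}{447} \approx -522.36$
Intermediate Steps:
$l{\left(C \right)} = 264 + C$ ($l{\left(C \right)} = 8 + \left(C - -256\right) = 8 + \left(C + 256\right) = 8 + \left(256 + C\right) = 264 + C$)
$- \frac{466990}{l{\left(630 \right)}} = - \frac{466990}{264 + 630} = - \frac{466990}{894} = \left(-466990\right) \frac{1}{894} = - \frac{233495}{447}$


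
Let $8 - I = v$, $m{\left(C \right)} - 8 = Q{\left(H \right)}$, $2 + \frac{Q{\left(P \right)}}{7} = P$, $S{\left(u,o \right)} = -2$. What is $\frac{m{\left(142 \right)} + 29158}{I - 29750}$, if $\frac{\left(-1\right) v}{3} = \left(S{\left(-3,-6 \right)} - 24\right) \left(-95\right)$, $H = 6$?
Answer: $- \frac{14597}{11166} \approx -1.3073$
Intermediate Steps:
$Q{\left(P \right)} = -14 + 7 P$
$m{\left(C \right)} = 36$ ($m{\left(C \right)} = 8 + \left(-14 + 7 \cdot 6\right) = 8 + \left(-14 + 42\right) = 8 + 28 = 36$)
$v = -7410$ ($v = - 3 \left(-2 - 24\right) \left(-95\right) = - 3 \left(\left(-26\right) \left(-95\right)\right) = \left(-3\right) 2470 = -7410$)
$I = 7418$ ($I = 8 - -7410 = 8 + 7410 = 7418$)
$\frac{m{\left(142 \right)} + 29158}{I - 29750} = \frac{36 + 29158}{7418 - 29750} = \frac{29194}{-22332} = 29194 \left(- \frac{1}{22332}\right) = - \frac{14597}{11166}$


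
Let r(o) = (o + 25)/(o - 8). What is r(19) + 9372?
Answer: 9376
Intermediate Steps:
r(o) = (25 + o)/(-8 + o)
r(19) + 9372 = (25 + 19)/(-8 + 19) + 9372 = 44/11 + 9372 = (1/11)*44 + 9372 = 4 + 9372 = 9376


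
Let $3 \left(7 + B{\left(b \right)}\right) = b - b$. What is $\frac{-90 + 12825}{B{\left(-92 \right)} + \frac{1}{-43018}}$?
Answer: $- \frac{547834230}{301127} \approx -1819.3$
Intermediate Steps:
$B{\left(b \right)} = -7$ ($B{\left(b \right)} = -7 + \frac{b - b}{3} = -7 + \frac{1}{3} \cdot 0 = -7 + 0 = -7$)
$\frac{-90 + 12825}{B{\left(-92 \right)} + \frac{1}{-43018}} = \frac{-90 + 12825}{-7 + \frac{1}{-43018}} = \frac{12735}{-7 - \frac{1}{43018}} = \frac{12735}{- \frac{301127}{43018}} = 12735 \left(- \frac{43018}{301127}\right) = - \frac{547834230}{301127}$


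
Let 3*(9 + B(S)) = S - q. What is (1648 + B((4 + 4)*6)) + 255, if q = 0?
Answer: 1910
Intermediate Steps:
B(S) = -9 + S/3 (B(S) = -9 + (S - 1*0)/3 = -9 + (S + 0)/3 = -9 + S/3)
(1648 + B((4 + 4)*6)) + 255 = (1648 + (-9 + ((4 + 4)*6)/3)) + 255 = (1648 + (-9 + (8*6)/3)) + 255 = (1648 + (-9 + (1/3)*48)) + 255 = (1648 + (-9 + 16)) + 255 = (1648 + 7) + 255 = 1655 + 255 = 1910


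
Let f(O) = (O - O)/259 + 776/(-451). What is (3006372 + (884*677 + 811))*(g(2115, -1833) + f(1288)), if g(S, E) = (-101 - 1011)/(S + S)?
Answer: -6821877269396/953865 ≈ -7.1518e+6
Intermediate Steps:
g(S, E) = -556/S (g(S, E) = -1112*1/(2*S) = -556/S)
f(O) = -776/451 (f(O) = 0*(1/259) + 776*(-1/451) = 0 - 776/451 = -776/451)
(3006372 + (884*677 + 811))*(g(2115, -1833) + f(1288)) = (3006372 + (884*677 + 811))*(-556/2115 - 776/451) = (3006372 + (598468 + 811))*(-556*1/2115 - 776/451) = (3006372 + 599279)*(-556/2115 - 776/451) = 3605651*(-1891996/953865) = -6821877269396/953865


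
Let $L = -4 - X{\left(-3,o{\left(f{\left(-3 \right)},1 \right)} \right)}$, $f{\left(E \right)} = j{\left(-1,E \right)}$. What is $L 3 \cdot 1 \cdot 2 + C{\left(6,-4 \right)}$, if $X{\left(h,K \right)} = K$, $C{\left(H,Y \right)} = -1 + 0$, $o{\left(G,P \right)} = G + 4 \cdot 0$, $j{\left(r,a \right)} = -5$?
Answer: $5$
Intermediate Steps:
$f{\left(E \right)} = -5$
$o{\left(G,P \right)} = G$ ($o{\left(G,P \right)} = G + 0 = G$)
$C{\left(H,Y \right)} = -1$
$L = 1$ ($L = -4 - -5 = -4 + 5 = 1$)
$L 3 \cdot 1 \cdot 2 + C{\left(6,-4 \right)} = 1 \cdot 3 \cdot 1 \cdot 2 - 1 = 3 \cdot 1 \cdot 2 - 1 = 3 \cdot 2 - 1 = 6 - 1 = 5$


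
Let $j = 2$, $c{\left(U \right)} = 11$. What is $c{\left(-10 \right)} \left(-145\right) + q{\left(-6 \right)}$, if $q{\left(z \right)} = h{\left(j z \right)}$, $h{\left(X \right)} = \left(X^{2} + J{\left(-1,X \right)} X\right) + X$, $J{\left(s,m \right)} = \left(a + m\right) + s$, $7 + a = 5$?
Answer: $-1283$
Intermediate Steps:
$a = -2$ ($a = -7 + 5 = -2$)
$J{\left(s,m \right)} = -2 + m + s$ ($J{\left(s,m \right)} = \left(-2 + m\right) + s = -2 + m + s$)
$h{\left(X \right)} = X + X^{2} + X \left(-3 + X\right)$ ($h{\left(X \right)} = \left(X^{2} + \left(-2 + X - 1\right) X\right) + X = \left(X^{2} + \left(-3 + X\right) X\right) + X = \left(X^{2} + X \left(-3 + X\right)\right) + X = X + X^{2} + X \left(-3 + X\right)$)
$q{\left(z \right)} = 4 z \left(-1 + 2 z\right)$ ($q{\left(z \right)} = 2 \cdot 2 z \left(-1 + 2 z\right) = 4 z \left(-1 + 2 z\right)$)
$c{\left(-10 \right)} \left(-145\right) + q{\left(-6 \right)} = 11 \left(-145\right) + 4 \left(-6\right) \left(-1 + 2 \left(-6\right)\right) = -1595 + 4 \left(-6\right) \left(-1 - 12\right) = -1595 + 4 \left(-6\right) \left(-13\right) = -1595 + 312 = -1283$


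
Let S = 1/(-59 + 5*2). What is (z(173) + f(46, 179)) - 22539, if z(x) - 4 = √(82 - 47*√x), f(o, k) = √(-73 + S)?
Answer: -22535 + √(82 - 47*√173) + I*√3578/7 ≈ -22535.0 + 31.701*I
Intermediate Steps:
S = -1/49 (S = 1/(-59 + 10) = 1/(-49) = -1/49 ≈ -0.020408)
f(o, k) = I*√3578/7 (f(o, k) = √(-73 - 1/49) = √(-3578/49) = I*√3578/7)
z(x) = 4 + √(82 - 47*√x)
(z(173) + f(46, 179)) - 22539 = ((4 + √(82 - 47*√173)) + I*√3578/7) - 22539 = (4 + √(82 - 47*√173) + I*√3578/7) - 22539 = -22535 + √(82 - 47*√173) + I*√3578/7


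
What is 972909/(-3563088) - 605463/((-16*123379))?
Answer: 1232986029/36634186196 ≈ 0.033657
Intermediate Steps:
972909/(-3563088) - 605463/((-16*123379)) = 972909*(-1/3563088) - 605463/(-1974064) = -324303/1187696 - 605463*(-1/1974064) = -324303/1187696 + 605463/1974064 = 1232986029/36634186196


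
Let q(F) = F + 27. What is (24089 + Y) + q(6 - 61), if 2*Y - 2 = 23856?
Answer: 35990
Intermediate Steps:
q(F) = 27 + F
Y = 11929 (Y = 1 + (1/2)*23856 = 1 + 11928 = 11929)
(24089 + Y) + q(6 - 61) = (24089 + 11929) + (27 + (6 - 61)) = 36018 + (27 - 55) = 36018 - 28 = 35990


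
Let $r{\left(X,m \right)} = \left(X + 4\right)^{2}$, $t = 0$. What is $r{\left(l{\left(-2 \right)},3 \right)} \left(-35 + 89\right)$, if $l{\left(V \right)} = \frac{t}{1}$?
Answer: $864$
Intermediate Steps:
$l{\left(V \right)} = 0$ ($l{\left(V \right)} = \frac{0}{1} = 0 \cdot 1 = 0$)
$r{\left(X,m \right)} = \left(4 + X\right)^{2}$
$r{\left(l{\left(-2 \right)},3 \right)} \left(-35 + 89\right) = \left(4 + 0\right)^{2} \left(-35 + 89\right) = 4^{2} \cdot 54 = 16 \cdot 54 = 864$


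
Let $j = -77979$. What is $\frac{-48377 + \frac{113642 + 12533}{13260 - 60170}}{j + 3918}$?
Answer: $\frac{453898249}{694840302} \approx 0.65324$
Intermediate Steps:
$\frac{-48377 + \frac{113642 + 12533}{13260 - 60170}}{j + 3918} = \frac{-48377 + \frac{113642 + 12533}{13260 - 60170}}{-77979 + 3918} = \frac{-48377 + \frac{126175}{-46910}}{-74061} = \left(-48377 + 126175 \left(- \frac{1}{46910}\right)\right) \left(- \frac{1}{74061}\right) = \left(-48377 - \frac{25235}{9382}\right) \left(- \frac{1}{74061}\right) = \left(- \frac{453898249}{9382}\right) \left(- \frac{1}{74061}\right) = \frac{453898249}{694840302}$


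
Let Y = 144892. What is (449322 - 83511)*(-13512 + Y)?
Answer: 48060249180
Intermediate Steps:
(449322 - 83511)*(-13512 + Y) = (449322 - 83511)*(-13512 + 144892) = 365811*131380 = 48060249180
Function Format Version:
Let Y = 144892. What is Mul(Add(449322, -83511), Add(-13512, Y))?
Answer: 48060249180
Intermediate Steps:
Mul(Add(449322, -83511), Add(-13512, Y)) = Mul(Add(449322, -83511), Add(-13512, 144892)) = Mul(365811, 131380) = 48060249180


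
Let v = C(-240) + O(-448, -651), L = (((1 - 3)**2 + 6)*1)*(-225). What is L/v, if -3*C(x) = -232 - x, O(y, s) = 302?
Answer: -3375/449 ≈ -7.5167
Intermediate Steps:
C(x) = 232/3 + x/3 (C(x) = -(-232 - x)/3 = 232/3 + x/3)
L = -2250 (L = (((-2)**2 + 6)*1)*(-225) = ((4 + 6)*1)*(-225) = (10*1)*(-225) = 10*(-225) = -2250)
v = 898/3 (v = (232/3 + (1/3)*(-240)) + 302 = (232/3 - 80) + 302 = -8/3 + 302 = 898/3 ≈ 299.33)
L/v = -2250/898/3 = -2250*3/898 = -3375/449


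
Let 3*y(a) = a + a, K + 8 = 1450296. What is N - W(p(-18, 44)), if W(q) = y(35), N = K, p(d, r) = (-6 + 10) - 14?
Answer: 4350794/3 ≈ 1.4503e+6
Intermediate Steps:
p(d, r) = -10 (p(d, r) = 4 - 14 = -10)
K = 1450288 (K = -8 + 1450296 = 1450288)
y(a) = 2*a/3 (y(a) = (a + a)/3 = (2*a)/3 = 2*a/3)
N = 1450288
W(q) = 70/3 (W(q) = (2/3)*35 = 70/3)
N - W(p(-18, 44)) = 1450288 - 1*70/3 = 1450288 - 70/3 = 4350794/3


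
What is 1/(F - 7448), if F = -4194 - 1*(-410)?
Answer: -1/11232 ≈ -8.9031e-5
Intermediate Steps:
F = -3784 (F = -4194 + 410 = -3784)
1/(F - 7448) = 1/(-3784 - 7448) = 1/(-11232) = -1/11232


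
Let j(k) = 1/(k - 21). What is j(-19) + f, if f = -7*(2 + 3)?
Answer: -1401/40 ≈ -35.025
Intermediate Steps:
f = -35 (f = -7*5 = -35)
j(k) = 1/(-21 + k)
j(-19) + f = 1/(-21 - 19) - 35 = 1/(-40) - 35 = -1/40 - 35 = -1401/40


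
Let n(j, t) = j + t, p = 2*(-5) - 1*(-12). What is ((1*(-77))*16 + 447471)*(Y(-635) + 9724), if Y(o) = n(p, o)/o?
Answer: 2755692272147/635 ≈ 4.3397e+9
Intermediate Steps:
p = 2 (p = -10 + 12 = 2)
Y(o) = (2 + o)/o
((1*(-77))*16 + 447471)*(Y(-635) + 9724) = ((1*(-77))*16 + 447471)*((2 - 635)/(-635) + 9724) = (-77*16 + 447471)*(-1/635*(-633) + 9724) = (-1232 + 447471)*(633/635 + 9724) = 446239*(6175373/635) = 2755692272147/635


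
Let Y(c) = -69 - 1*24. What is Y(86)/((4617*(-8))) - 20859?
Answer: -256815977/12312 ≈ -20859.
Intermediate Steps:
Y(c) = -93 (Y(c) = -69 - 24 = -93)
Y(86)/((4617*(-8))) - 20859 = -93/(4617*(-8)) - 20859 = -93/(-36936) - 20859 = -93*(-1/36936) - 20859 = 31/12312 - 20859 = -256815977/12312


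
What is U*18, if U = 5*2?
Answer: 180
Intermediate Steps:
U = 10
U*18 = 10*18 = 180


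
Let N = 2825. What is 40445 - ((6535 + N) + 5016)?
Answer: 26069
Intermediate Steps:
40445 - ((6535 + N) + 5016) = 40445 - ((6535 + 2825) + 5016) = 40445 - (9360 + 5016) = 40445 - 1*14376 = 40445 - 14376 = 26069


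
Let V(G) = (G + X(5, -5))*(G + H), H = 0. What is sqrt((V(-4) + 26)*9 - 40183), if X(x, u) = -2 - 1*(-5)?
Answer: I*sqrt(39913) ≈ 199.78*I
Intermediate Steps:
X(x, u) = 3 (X(x, u) = -2 + 5 = 3)
V(G) = G*(3 + G) (V(G) = (G + 3)*(G + 0) = (3 + G)*G = G*(3 + G))
sqrt((V(-4) + 26)*9 - 40183) = sqrt((-4*(3 - 4) + 26)*9 - 40183) = sqrt((-4*(-1) + 26)*9 - 40183) = sqrt((4 + 26)*9 - 40183) = sqrt(30*9 - 40183) = sqrt(270 - 40183) = sqrt(-39913) = I*sqrt(39913)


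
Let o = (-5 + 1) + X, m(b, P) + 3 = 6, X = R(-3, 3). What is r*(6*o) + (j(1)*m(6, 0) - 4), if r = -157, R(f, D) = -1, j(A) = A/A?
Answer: 4709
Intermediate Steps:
j(A) = 1
X = -1
m(b, P) = 3 (m(b, P) = -3 + 6 = 3)
o = -5 (o = (-5 + 1) - 1 = -4 - 1 = -5)
r*(6*o) + (j(1)*m(6, 0) - 4) = -942*(-5) + (1*3 - 4) = -157*(-30) + (3 - 4) = 4710 - 1 = 4709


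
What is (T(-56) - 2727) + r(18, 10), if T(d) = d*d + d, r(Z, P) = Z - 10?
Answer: 361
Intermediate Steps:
r(Z, P) = -10 + Z
T(d) = d + d**2 (T(d) = d**2 + d = d + d**2)
(T(-56) - 2727) + r(18, 10) = (-56*(1 - 56) - 2727) + (-10 + 18) = (-56*(-55) - 2727) + 8 = (3080 - 2727) + 8 = 353 + 8 = 361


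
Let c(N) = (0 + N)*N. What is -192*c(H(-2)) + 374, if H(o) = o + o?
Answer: -2698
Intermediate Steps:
H(o) = 2*o
c(N) = N**2 (c(N) = N*N = N**2)
-192*c(H(-2)) + 374 = -192*(2*(-2))**2 + 374 = -192*(-4)**2 + 374 = -192*16 + 374 = -3072 + 374 = -2698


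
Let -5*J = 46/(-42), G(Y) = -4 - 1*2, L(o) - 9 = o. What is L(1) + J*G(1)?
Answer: 304/35 ≈ 8.6857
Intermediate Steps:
L(o) = 9 + o
G(Y) = -6 (G(Y) = -4 - 2 = -6)
J = 23/105 (J = -46/(5*(-42)) = -46*(-1)/(5*42) = -1/5*(-23/21) = 23/105 ≈ 0.21905)
L(1) + J*G(1) = (9 + 1) + (23/105)*(-6) = 10 - 46/35 = 304/35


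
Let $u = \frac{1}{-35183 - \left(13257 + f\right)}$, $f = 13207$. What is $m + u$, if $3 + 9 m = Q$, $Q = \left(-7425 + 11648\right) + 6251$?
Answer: $\frac{215168576}{184941} \approx 1163.4$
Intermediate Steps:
$Q = 10474$ ($Q = 4223 + 6251 = 10474$)
$m = \frac{10471}{9}$ ($m = - \frac{1}{3} + \frac{1}{9} \cdot 10474 = - \frac{1}{3} + \frac{10474}{9} = \frac{10471}{9} \approx 1163.4$)
$u = - \frac{1}{61647}$ ($u = \frac{1}{-35183 - 26464} = \frac{1}{-61647} = - \frac{1}{61647} \approx -1.6221 \cdot 10^{-5}$)
$m + u = \frac{10471}{9} - \frac{1}{61647} = \frac{215168576}{184941}$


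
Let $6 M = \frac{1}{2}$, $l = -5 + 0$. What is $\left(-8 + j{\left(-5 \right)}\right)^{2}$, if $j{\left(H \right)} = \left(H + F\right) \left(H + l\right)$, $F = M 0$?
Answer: $1764$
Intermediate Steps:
$l = -5$
$M = \frac{1}{12}$ ($M = \frac{1}{6 \cdot 2} = \frac{1}{6} \cdot \frac{1}{2} = \frac{1}{12} \approx 0.083333$)
$F = 0$ ($F = \frac{1}{12} \cdot 0 = 0$)
$j{\left(H \right)} = H \left(-5 + H\right)$ ($j{\left(H \right)} = \left(H + 0\right) \left(H - 5\right) = H \left(-5 + H\right)$)
$\left(-8 + j{\left(-5 \right)}\right)^{2} = \left(-8 - 5 \left(-5 - 5\right)\right)^{2} = \left(-8 - -50\right)^{2} = \left(-8 + 50\right)^{2} = 42^{2} = 1764$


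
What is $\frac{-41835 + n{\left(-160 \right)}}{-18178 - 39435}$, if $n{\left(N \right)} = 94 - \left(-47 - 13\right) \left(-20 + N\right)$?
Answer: $\frac{52541}{57613} \approx 0.91196$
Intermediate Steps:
$n{\left(N \right)} = -1106 + 60 N$ ($n{\left(N \right)} = 94 - - 60 \left(-20 + N\right) = 94 - \left(1200 - 60 N\right) = 94 + \left(-1200 + 60 N\right) = -1106 + 60 N$)
$\frac{-41835 + n{\left(-160 \right)}}{-18178 - 39435} = \frac{-41835 + \left(-1106 + 60 \left(-160\right)\right)}{-18178 - 39435} = \frac{-41835 - 10706}{-57613} = \left(-41835 - 10706\right) \left(- \frac{1}{57613}\right) = \left(-52541\right) \left(- \frac{1}{57613}\right) = \frac{52541}{57613}$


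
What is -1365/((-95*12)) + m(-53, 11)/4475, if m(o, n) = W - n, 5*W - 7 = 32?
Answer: 2034909/1700500 ≈ 1.1967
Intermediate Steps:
W = 39/5 (W = 7/5 + (⅕)*32 = 7/5 + 32/5 = 39/5 ≈ 7.8000)
m(o, n) = 39/5 - n
-1365/((-95*12)) + m(-53, 11)/4475 = -1365/((-95*12)) + (39/5 - 1*11)/4475 = -1365/(-1140) + (39/5 - 11)*(1/4475) = -1365*(-1/1140) - 16/5*1/4475 = 91/76 - 16/22375 = 2034909/1700500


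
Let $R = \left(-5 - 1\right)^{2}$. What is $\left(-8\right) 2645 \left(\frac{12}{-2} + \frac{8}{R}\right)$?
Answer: $\frac{1100320}{9} \approx 1.2226 \cdot 10^{5}$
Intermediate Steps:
$R = 36$ ($R = \left(-6\right)^{2} = 36$)
$\left(-8\right) 2645 \left(\frac{12}{-2} + \frac{8}{R}\right) = \left(-8\right) 2645 \left(\frac{12}{-2} + \frac{8}{36}\right) = - 21160 \left(12 \left(- \frac{1}{2}\right) + 8 \cdot \frac{1}{36}\right) = - 21160 \left(-6 + \frac{2}{9}\right) = \left(-21160\right) \left(- \frac{52}{9}\right) = \frac{1100320}{9}$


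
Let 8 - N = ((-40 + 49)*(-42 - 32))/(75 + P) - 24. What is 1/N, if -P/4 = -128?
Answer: 587/19450 ≈ 0.030180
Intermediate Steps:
P = 512 (P = -4*(-128) = 512)
N = 19450/587 (N = 8 - (((-40 + 49)*(-42 - 32))/(75 + 512) - 24) = 8 - ((9*(-74))/587 - 24) = 8 - (-666*1/587 - 24) = 8 - (-666/587 - 24) = 8 - 1*(-14754/587) = 8 + 14754/587 = 19450/587 ≈ 33.135)
1/N = 1/(19450/587) = 587/19450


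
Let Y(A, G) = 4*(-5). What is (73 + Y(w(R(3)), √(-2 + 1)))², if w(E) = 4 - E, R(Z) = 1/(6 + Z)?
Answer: 2809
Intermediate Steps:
Y(A, G) = -20
(73 + Y(w(R(3)), √(-2 + 1)))² = (73 - 20)² = 53² = 2809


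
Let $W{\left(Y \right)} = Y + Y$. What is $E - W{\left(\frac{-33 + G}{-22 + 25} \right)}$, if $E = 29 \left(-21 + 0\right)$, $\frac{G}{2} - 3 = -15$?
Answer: $-571$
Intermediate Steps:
$G = -24$ ($G = 6 + 2 \left(-15\right) = 6 - 30 = -24$)
$W{\left(Y \right)} = 2 Y$
$E = -609$ ($E = 29 \left(-21\right) = -609$)
$E - W{\left(\frac{-33 + G}{-22 + 25} \right)} = -609 - 2 \frac{-33 - 24}{-22 + 25} = -609 - 2 \left(- \frac{57}{3}\right) = -609 - 2 \left(\left(-57\right) \frac{1}{3}\right) = -609 - 2 \left(-19\right) = -609 - -38 = -609 + 38 = -571$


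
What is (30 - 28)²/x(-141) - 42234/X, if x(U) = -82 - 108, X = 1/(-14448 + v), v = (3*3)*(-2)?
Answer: 58040919178/95 ≈ 6.1096e+8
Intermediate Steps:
v = -18 (v = 9*(-2) = -18)
X = -1/14466 (X = 1/(-14448 - 18) = 1/(-14466) = -1/14466 ≈ -6.9128e-5)
x(U) = -190
(30 - 28)²/x(-141) - 42234/X = (30 - 28)²/(-190) - 42234/(-1/14466) = 2²*(-1/190) - 42234*(-14466) = 4*(-1/190) + 610957044 = -2/95 + 610957044 = 58040919178/95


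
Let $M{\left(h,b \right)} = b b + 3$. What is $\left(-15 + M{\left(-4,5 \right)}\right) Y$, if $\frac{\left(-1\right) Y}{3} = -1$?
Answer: $39$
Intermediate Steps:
$Y = 3$ ($Y = \left(-3\right) \left(-1\right) = 3$)
$M{\left(h,b \right)} = 3 + b^{2}$ ($M{\left(h,b \right)} = b^{2} + 3 = 3 + b^{2}$)
$\left(-15 + M{\left(-4,5 \right)}\right) Y = \left(-15 + \left(3 + 5^{2}\right)\right) 3 = \left(-15 + \left(3 + 25\right)\right) 3 = \left(-15 + 28\right) 3 = 13 \cdot 3 = 39$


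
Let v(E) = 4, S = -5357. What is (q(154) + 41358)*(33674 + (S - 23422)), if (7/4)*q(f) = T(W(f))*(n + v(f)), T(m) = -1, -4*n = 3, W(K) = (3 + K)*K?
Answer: 1417068235/7 ≈ 2.0244e+8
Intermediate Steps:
W(K) = K*(3 + K)
n = -¾ (n = -¼*3 = -¾ ≈ -0.75000)
q(f) = -13/7 (q(f) = 4*(-(-¾ + 4))/7 = 4*(-1*13/4)/7 = (4/7)*(-13/4) = -13/7)
(q(154) + 41358)*(33674 + (S - 23422)) = (-13/7 + 41358)*(33674 + (-5357 - 23422)) = 289493*(33674 - 28779)/7 = (289493/7)*4895 = 1417068235/7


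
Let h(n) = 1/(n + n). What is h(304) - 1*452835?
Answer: -275323679/608 ≈ -4.5284e+5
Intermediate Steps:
h(n) = 1/(2*n)
h(304) - 1*452835 = (½)/304 - 1*452835 = (½)*(1/304) - 452835 = 1/608 - 452835 = -275323679/608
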